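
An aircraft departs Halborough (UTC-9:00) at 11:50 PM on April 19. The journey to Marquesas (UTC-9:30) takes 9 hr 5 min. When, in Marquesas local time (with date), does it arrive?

8:25 AM on Apr 20

Marquesas is 0:30 behind Halborough.
After 9 hours 5 minutes it is 8:55 AM (Apr 20) in Halborough.
Shift by the zone difference: 8:55 AM − 0:30 = 8:25 AM on Apr 20 in Marquesas.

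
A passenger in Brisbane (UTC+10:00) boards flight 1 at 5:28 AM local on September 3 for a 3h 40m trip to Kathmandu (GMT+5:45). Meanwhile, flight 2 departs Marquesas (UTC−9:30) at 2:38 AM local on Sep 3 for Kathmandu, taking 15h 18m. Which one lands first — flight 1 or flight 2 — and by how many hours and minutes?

the first, by 28 hours 18 minutes

Flight 1 in UTC: 5:28 AM − 10:00 = 7:28 PM on Sep 2.
+3 hours and 40 minutes → arrive 11:08 PM UTC on Sep 2.
Flight 2 in UTC: 2:38 AM + 9:30 = 12:08 PM on Sep 3.
+15 hours 18 minutes → arrive 3:26 AM UTC on Sep 4.
Flight 1 lands earlier by 28 hours 18 minutes.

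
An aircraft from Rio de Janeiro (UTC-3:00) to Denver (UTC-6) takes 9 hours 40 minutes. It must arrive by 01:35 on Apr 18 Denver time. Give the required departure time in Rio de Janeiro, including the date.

Target arrival in UTC: 01:35 + 6:00 = 07:35 on Apr 18.
Subtract 9 hours 40 minutes → departure 21:55 UTC on Apr 17.
Rio de Janeiro is UTC−3:00: 21:55 − 3:00 = 18:55 on Apr 17.

18:55 on April 17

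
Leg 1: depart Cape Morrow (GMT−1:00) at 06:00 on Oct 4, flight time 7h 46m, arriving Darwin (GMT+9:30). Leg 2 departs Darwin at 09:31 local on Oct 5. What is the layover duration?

Convert departure to UTC: 06:00 + 1:00 = 07:00 UTC on Oct 4.
Add 7 hours and 46 minutes flight time → 14:46 UTC.
Darwin is UTC+9:30, so local arrival = 14:46 + 9:30 = 00:16 on Oct 5.
Layover = 09:31 − 00:16 = 9 hours 15 minutes.

9 hours 15 minutes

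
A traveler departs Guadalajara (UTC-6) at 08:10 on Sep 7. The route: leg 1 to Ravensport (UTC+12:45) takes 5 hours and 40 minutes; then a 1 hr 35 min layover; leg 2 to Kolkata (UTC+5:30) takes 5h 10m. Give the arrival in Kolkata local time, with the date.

08:05 on September 8

Convert departure to UTC: 08:10 + 6:00 = 14:10 UTC on Sep 7.
Add 5 hours 40 minutes leg 1 → 19:50 UTC.
Add 1 hour and 35 minutes layover in Ravensport → 21:25 UTC.
Add 5 hours 10 minutes leg 2 → 02:35 UTC (Sep 8).
Kolkata is UTC+5:30, so local arrival = 02:35 + 5:30 = 08:05 on Sep 8.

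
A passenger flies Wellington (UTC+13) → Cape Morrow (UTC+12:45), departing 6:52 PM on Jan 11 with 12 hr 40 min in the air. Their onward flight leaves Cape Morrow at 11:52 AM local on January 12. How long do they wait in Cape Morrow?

Convert departure to UTC: 6:52 PM − 13:00 = 5:52 AM UTC on Jan 11.
Add 12 hours and 40 minutes flight time → 6:32 PM UTC.
Cape Morrow is UTC+12:45, so local arrival = 6:32 PM + 12:45 = 7:17 AM on Jan 12.
Layover = 11:52 AM − 7:17 AM = 4 hours 35 minutes.

4 hours 35 minutes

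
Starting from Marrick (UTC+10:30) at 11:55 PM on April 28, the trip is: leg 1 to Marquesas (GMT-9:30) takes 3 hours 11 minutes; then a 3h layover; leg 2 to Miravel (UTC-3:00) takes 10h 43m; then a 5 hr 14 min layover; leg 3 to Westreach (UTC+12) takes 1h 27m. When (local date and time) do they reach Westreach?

Convert departure to UTC: 11:55 PM − 10:30 = 1:25 PM UTC on Apr 28.
Add 3 hours 11 minutes leg 1 → 4:36 PM UTC.
Add 3 hours layover in Marquesas → 7:36 PM UTC.
Add 10 hours and 43 minutes leg 2 → 6:19 AM UTC (Apr 29).
Add 5 hours 14 minutes layover in Miravel → 11:33 AM UTC.
Add 1 hour 27 minutes leg 3 → 1:00 PM UTC.
Westreach is UTC+12:00, so local arrival = 1:00 PM + 12:00 = 1:00 AM on Apr 30.

1:00 AM on Apr 30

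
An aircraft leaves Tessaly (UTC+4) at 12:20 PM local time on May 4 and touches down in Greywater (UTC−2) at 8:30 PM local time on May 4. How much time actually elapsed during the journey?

14 hours 10 minutes

Greywater is 6:00 behind Tessaly.
Clock-face elapsed time (ignoring zones) is 8 hours 10 minutes.
Actual elapsed = 8 hours 10 minutes + 6:00 = 14 hours 10 minutes.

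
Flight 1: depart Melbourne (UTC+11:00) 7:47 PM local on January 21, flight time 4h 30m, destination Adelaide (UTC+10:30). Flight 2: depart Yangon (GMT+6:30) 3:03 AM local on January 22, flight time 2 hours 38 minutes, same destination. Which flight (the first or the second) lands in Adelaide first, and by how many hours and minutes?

Flight 1 in UTC: 7:47 PM − 11:00 = 8:47 AM on Jan 21.
+4 hours and 30 minutes → arrive 1:17 PM UTC on Jan 21.
Flight 2 in UTC: 3:03 AM − 6:30 = 8:33 PM on Jan 21.
+2 hours and 38 minutes → arrive 11:11 PM UTC on Jan 21.
Flight 1 lands earlier by 9 hours 54 minutes.

the first, by 9 hours 54 minutes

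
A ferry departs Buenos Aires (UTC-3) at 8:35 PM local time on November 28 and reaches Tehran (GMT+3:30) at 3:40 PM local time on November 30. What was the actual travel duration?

36 hours 35 minutes

Departure in UTC: 8:35 PM + 3:00 = 11:35 PM on Nov 28.
Arrival in UTC: 3:40 PM − 3:30 = 12:10 PM on Nov 30.
Elapsed = 12:10 PM − 11:35 PM (+2 days) = 36 hours 35 minutes.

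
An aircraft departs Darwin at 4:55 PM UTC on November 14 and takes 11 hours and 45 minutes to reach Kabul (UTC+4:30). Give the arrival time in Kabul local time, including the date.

9:10 AM on Nov 15

Departure is given in UTC: 4:55 PM on Nov 14.
Add 11 hours 45 minutes → 4:40 AM UTC (Nov 15).
Kabul is UTC+4:30: 4:40 AM + 4:30 = 9:10 AM on Nov 15.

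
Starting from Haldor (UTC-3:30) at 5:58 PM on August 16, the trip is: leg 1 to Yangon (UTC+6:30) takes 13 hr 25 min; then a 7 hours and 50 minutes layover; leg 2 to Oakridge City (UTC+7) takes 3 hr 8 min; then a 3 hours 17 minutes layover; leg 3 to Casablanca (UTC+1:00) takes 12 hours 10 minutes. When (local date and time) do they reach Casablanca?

Convert departure to UTC: 5:58 PM + 3:30 = 9:28 PM UTC on Aug 16.
Add 13 hours and 25 minutes leg 1 → 10:53 AM UTC (Aug 17).
Add 7 hours and 50 minutes layover in Yangon → 6:43 PM UTC.
Add 3 hours 8 minutes leg 2 → 9:51 PM UTC.
Add 3 hours and 17 minutes layover in Oakridge City → 1:08 AM UTC (Aug 18).
Add 12 hours and 10 minutes leg 3 → 1:18 PM UTC.
Casablanca is UTC+1:00, so local arrival = 1:18 PM + 1:00 = 2:18 PM on Aug 18.

2:18 PM on August 18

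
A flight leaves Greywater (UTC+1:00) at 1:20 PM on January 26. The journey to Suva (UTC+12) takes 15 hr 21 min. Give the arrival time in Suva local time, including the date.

3:41 PM on Jan 27

Convert departure to UTC: 1:20 PM − 1:00 = 12:20 PM UTC on Jan 26.
Add 15 hours 21 minutes travel time → 3:41 AM UTC (Jan 27).
Suva is UTC+12:00, so local arrival = 3:41 AM + 12:00 = 3:41 PM on Jan 27.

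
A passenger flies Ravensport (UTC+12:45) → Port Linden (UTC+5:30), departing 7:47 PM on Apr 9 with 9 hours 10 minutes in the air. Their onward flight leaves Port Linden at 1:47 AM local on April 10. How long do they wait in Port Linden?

Convert departure to UTC: 7:47 PM − 12:45 = 7:02 AM UTC on Apr 9.
Add 9 hours and 10 minutes flight time → 4:12 PM UTC.
Port Linden is UTC+5:30, so local arrival = 4:12 PM + 5:30 = 9:42 PM on Apr 9.
Layover = 1:47 AM − 9:42 PM (+1 day) = 4 hours 5 minutes.

4 hours 5 minutes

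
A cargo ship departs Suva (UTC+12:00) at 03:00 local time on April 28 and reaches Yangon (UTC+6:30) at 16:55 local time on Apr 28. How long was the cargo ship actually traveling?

19 hours 25 minutes

Departure in UTC: 03:00 − 12:00 = 15:00 on Apr 27.
Arrival in UTC: 16:55 − 6:30 = 10:25 on Apr 28.
Elapsed = 10:25 − 15:00 (+1 day) = 19 hours 25 minutes.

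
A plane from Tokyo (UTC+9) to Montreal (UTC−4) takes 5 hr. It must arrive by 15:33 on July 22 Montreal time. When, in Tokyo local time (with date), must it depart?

Target arrival in UTC: 15:33 + 4:00 = 19:33 on Jul 22.
Subtract 5 hours → departure 14:33 UTC on Jul 22.
Tokyo is UTC+9:00: 14:33 + 9:00 = 23:33 on Jul 22.

23:33 on Jul 22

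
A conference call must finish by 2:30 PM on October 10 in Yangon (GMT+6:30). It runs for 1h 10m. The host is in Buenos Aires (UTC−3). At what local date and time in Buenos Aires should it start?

3:50 AM on October 10

Target end time in UTC: 2:30 PM − 6:30 = 8:00 AM on Oct 10.
Subtract 1 hour 10 minutes → start 6:50 AM UTC on Oct 10.
Buenos Aires is UTC−3:00: 6:50 AM − 3:00 = 3:50 AM on Oct 10.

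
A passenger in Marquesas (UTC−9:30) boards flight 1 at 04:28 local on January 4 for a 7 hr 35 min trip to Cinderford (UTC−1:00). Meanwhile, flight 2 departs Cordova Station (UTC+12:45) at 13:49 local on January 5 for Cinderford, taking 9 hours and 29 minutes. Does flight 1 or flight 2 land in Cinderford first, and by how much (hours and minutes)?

the first, by 13 hours

Flight 1 in UTC: 04:28 + 9:30 = 13:58 on Jan 4.
+7 hours 35 minutes → arrive 21:33 UTC on Jan 4.
Flight 2 in UTC: 13:49 − 12:45 = 01:04 on Jan 5.
+9 hours 29 minutes → arrive 10:33 UTC on Jan 5.
Flight 1 lands earlier by 13 hours.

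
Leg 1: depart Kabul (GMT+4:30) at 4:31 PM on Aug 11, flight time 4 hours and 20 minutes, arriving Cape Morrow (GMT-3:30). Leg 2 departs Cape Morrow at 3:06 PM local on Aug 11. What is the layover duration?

Convert departure to UTC: 4:31 PM − 4:30 = 12:01 PM UTC on Aug 11.
Add 4 hours 20 minutes flight time → 4:21 PM UTC.
Cape Morrow is UTC−3:30, so local arrival = 4:21 PM − 3:30 = 12:51 PM on Aug 11.
Layover = 3:06 PM − 12:51 PM = 2 hours 15 minutes.

2 hours 15 minutes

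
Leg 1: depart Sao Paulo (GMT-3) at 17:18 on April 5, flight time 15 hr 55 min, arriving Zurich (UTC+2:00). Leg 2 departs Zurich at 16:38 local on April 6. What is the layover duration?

Convert departure to UTC: 17:18 + 3:00 = 20:18 UTC on Apr 5.
Add 15 hours and 55 minutes flight time → 12:13 UTC (Apr 6).
Zurich is UTC+2:00, so local arrival = 12:13 + 2:00 = 14:13 on Apr 6.
Layover = 16:38 − 14:13 = 2 hours 25 minutes.

2 hours 25 minutes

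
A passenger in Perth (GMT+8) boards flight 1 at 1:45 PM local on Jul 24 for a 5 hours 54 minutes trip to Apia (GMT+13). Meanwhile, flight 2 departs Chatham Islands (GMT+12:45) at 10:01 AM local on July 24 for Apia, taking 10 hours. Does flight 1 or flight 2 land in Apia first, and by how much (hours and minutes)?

Flight 1 in UTC: 1:45 PM − 8:00 = 5:45 AM on Jul 24.
+5 hours and 54 minutes → arrive 11:39 AM UTC on Jul 24.
Flight 2 in UTC: 10:01 AM − 12:45 = 9:16 PM on Jul 23.
+10 hours → arrive 7:16 AM UTC on Jul 24.
Flight 2 lands earlier by 4 hours 23 minutes.

the second, by 4 hours 23 minutes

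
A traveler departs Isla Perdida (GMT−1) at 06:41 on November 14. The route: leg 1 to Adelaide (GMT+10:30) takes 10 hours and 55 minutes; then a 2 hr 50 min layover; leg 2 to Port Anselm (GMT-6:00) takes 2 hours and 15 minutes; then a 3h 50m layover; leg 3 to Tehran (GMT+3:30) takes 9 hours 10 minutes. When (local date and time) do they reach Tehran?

16:11 on Nov 15

Convert departure to UTC: 06:41 + 1:00 = 07:41 UTC on Nov 14.
Add 10 hours and 55 minutes leg 1 → 18:36 UTC.
Add 2 hours 50 minutes layover in Adelaide → 21:26 UTC.
Add 2 hours and 15 minutes leg 2 → 23:41 UTC.
Add 3 hours and 50 minutes layover in Port Anselm → 03:31 UTC (Nov 15).
Add 9 hours and 10 minutes leg 3 → 12:41 UTC.
Tehran is UTC+3:30, so local arrival = 12:41 + 3:30 = 16:11 on Nov 15.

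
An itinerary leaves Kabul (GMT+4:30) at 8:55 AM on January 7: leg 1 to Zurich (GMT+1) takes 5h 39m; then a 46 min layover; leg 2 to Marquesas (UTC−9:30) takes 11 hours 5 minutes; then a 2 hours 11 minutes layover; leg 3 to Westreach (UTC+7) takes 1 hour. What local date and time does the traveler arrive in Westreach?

Convert departure to UTC: 8:55 AM − 4:30 = 4:25 AM UTC on Jan 7.
Add 5 hours and 39 minutes leg 1 → 10:04 AM UTC.
Add 46 minutes layover in Zurich → 10:50 AM UTC.
Add 11 hours 5 minutes leg 2 → 9:55 PM UTC.
Add 2 hours and 11 minutes layover in Marquesas → 12:06 AM UTC (Jan 8).
Add 1 hour leg 3 → 1:06 AM UTC.
Westreach is UTC+7:00, so local arrival = 1:06 AM + 7:00 = 8:06 AM on Jan 8.

8:06 AM on Jan 8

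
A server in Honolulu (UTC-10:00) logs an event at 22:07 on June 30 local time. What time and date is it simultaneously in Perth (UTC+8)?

16:07 on July 1

In UTC: 22:07 + 10:00 = 08:07 on Jul 1.
Perth is UTC+8:00: 08:07 + 8:00 = 16:07 on Jul 1.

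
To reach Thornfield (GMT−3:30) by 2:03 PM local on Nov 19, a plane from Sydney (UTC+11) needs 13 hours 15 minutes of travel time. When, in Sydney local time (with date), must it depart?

3:18 PM on Nov 19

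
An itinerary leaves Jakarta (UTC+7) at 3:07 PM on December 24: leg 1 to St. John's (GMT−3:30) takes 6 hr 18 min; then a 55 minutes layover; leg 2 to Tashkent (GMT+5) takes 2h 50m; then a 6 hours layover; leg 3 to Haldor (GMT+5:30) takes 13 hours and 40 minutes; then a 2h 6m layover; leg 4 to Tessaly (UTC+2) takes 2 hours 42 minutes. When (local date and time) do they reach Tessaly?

8:38 PM on December 25

Convert departure to UTC: 3:07 PM − 7:00 = 8:07 AM UTC on Dec 24.
Add 6 hours 18 minutes leg 1 → 2:25 PM UTC.
Add 55 minutes layover in St. John's → 3:20 PM UTC.
Add 2 hours and 50 minutes leg 2 → 6:10 PM UTC.
Add 6 hours layover in Tashkent → 12:10 AM UTC (Dec 25).
Add 13 hours and 40 minutes leg 3 → 1:50 PM UTC.
Add 2 hours 6 minutes layover in Haldor → 3:56 PM UTC.
Add 2 hours 42 minutes leg 4 → 6:38 PM UTC.
Tessaly is UTC+2:00, so local arrival = 6:38 PM + 2:00 = 8:38 PM on Dec 25.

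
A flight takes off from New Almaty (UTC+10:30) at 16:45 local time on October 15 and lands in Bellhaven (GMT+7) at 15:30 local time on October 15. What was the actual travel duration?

2 hours 15 minutes

Departure in UTC: 16:45 − 10:30 = 06:15 on Oct 15.
Arrival in UTC: 15:30 − 7:00 = 08:30 on Oct 15.
Elapsed = 08:30 − 06:15 = 2 hours 15 minutes.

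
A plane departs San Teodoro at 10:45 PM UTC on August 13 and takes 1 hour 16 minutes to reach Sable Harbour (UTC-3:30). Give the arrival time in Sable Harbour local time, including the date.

Departure is given in UTC: 10:45 PM on Aug 13.
Add 1 hour and 16 minutes → 12:01 AM UTC (Aug 14).
Sable Harbour is UTC−3:30: 12:01 AM − 3:30 = 8:31 PM on Aug 13.

8:31 PM on Aug 13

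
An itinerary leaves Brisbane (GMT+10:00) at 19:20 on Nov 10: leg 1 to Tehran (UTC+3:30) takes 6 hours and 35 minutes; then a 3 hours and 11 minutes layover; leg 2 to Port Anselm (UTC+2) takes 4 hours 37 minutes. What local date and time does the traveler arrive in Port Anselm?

Convert departure to UTC: 19:20 − 10:00 = 09:20 UTC on Nov 10.
Add 6 hours 35 minutes leg 1 → 15:55 UTC.
Add 3 hours and 11 minutes layover in Tehran → 19:06 UTC.
Add 4 hours 37 minutes leg 2 → 23:43 UTC.
Port Anselm is UTC+2:00, so local arrival = 23:43 + 2:00 = 01:43 on Nov 11.

01:43 on November 11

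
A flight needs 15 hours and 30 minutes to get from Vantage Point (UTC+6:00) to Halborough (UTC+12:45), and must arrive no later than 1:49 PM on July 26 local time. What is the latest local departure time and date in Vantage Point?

Target arrival in UTC: 1:49 PM − 12:45 = 1:04 AM on Jul 26.
Subtract 15 hours 30 minutes → departure 9:34 AM UTC on Jul 25.
Vantage Point is UTC+6:00: 9:34 AM + 6:00 = 3:34 PM on Jul 25.

3:34 PM on July 25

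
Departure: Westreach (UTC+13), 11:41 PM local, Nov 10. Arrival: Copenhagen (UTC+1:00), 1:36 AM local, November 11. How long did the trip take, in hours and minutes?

13 hours 55 minutes

Departure in UTC: 11:41 PM − 13:00 = 10:41 AM on Nov 10.
Arrival in UTC: 1:36 AM − 1:00 = 12:36 AM on Nov 11.
Elapsed = 12:36 AM − 10:41 AM (+1 day) = 13 hours 55 minutes.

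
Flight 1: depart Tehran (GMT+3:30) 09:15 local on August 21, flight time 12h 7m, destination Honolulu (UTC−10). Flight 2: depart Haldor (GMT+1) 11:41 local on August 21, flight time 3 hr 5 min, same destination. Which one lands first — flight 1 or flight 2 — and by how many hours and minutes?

Flight 1 in UTC: 09:15 − 3:30 = 05:45 on Aug 21.
+12 hours and 7 minutes → arrive 17:52 UTC on Aug 21.
Flight 2 in UTC: 11:41 − 1:00 = 10:41 on Aug 21.
+3 hours and 5 minutes → arrive 13:46 UTC on Aug 21.
Flight 2 lands earlier by 4 hours 6 minutes.

the second, by 4 hours 6 minutes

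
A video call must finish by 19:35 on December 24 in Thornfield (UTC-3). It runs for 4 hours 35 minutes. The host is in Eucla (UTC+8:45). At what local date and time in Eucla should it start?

02:45 on December 25

Target end time in UTC: 19:35 + 3:00 = 22:35 on Dec 24.
Subtract 4 hours 35 minutes → start 18:00 UTC on Dec 24.
Eucla is UTC+8:45: 18:00 + 8:45 = 02:45 on Dec 25.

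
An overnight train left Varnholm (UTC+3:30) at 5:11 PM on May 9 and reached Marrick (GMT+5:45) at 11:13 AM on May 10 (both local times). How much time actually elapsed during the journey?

Departure in UTC: 5:11 PM − 3:30 = 1:41 PM on May 9.
Arrival in UTC: 11:13 AM − 5:45 = 5:28 AM on May 10.
Elapsed = 5:28 AM − 1:41 PM (+1 day) = 15 hours 47 minutes.

15 hours 47 minutes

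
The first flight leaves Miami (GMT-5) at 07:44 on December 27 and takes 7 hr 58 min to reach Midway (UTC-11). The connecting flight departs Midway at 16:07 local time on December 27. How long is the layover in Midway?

Convert departure to UTC: 07:44 + 5:00 = 12:44 UTC on Dec 27.
Add 7 hours 58 minutes flight time → 20:42 UTC.
Midway is UTC−11:00, so local arrival = 20:42 − 11:00 = 09:42 on Dec 27.
Layover = 16:07 − 09:42 = 6 hours 25 minutes.

6 hours 25 minutes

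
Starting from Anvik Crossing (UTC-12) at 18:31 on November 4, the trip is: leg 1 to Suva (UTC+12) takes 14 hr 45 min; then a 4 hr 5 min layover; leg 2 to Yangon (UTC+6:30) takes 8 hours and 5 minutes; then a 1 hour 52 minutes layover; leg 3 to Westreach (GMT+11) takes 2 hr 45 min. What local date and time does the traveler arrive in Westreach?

Convert departure to UTC: 18:31 + 12:00 = 06:31 UTC on Nov 5.
Add 14 hours 45 minutes leg 1 → 21:16 UTC.
Add 4 hours and 5 minutes layover in Suva → 01:21 UTC (Nov 6).
Add 8 hours 5 minutes leg 2 → 09:26 UTC.
Add 1 hour and 52 minutes layover in Yangon → 11:18 UTC.
Add 2 hours and 45 minutes leg 3 → 14:03 UTC.
Westreach is UTC+11:00, so local arrival = 14:03 + 11:00 = 01:03 on Nov 7.

01:03 on November 7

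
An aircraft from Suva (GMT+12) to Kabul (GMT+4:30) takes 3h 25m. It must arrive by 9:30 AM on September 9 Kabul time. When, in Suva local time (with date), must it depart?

1:35 PM on September 9

Target arrival in UTC: 9:30 AM − 4:30 = 5:00 AM on Sep 9.
Subtract 3 hours 25 minutes → departure 1:35 AM UTC on Sep 9.
Suva is UTC+12:00: 1:35 AM + 12:00 = 1:35 PM on Sep 9.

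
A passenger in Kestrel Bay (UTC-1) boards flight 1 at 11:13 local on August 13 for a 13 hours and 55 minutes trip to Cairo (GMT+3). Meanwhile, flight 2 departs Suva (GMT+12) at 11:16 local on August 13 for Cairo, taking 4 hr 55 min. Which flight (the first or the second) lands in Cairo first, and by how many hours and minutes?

the second, by 21 hours 57 minutes

Flight 1 in UTC: 11:13 + 1:00 = 12:13 on Aug 13.
+13 hours 55 minutes → arrive 02:08 UTC on Aug 14.
Flight 2 in UTC: 11:16 − 12:00 = 23:16 on Aug 12.
+4 hours and 55 minutes → arrive 04:11 UTC on Aug 13.
Flight 2 lands earlier by 21 hours 57 minutes.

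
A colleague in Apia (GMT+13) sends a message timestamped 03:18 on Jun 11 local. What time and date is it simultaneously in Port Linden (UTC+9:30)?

23:48 on June 10

In UTC: 03:18 − 13:00 = 14:18 on Jun 10.
Port Linden is UTC+9:30: 14:18 + 9:30 = 23:48 on Jun 10.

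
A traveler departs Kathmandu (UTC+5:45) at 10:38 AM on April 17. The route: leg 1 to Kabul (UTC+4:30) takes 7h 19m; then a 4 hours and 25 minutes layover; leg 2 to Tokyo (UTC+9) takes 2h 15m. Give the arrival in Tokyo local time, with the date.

Convert departure to UTC: 10:38 AM − 5:45 = 4:53 AM UTC on Apr 17.
Add 7 hours 19 minutes leg 1 → 12:12 PM UTC.
Add 4 hours and 25 minutes layover in Kabul → 4:37 PM UTC.
Add 2 hours and 15 minutes leg 2 → 6:52 PM UTC.
Tokyo is UTC+9:00, so local arrival = 6:52 PM + 9:00 = 3:52 AM on Apr 18.

3:52 AM on Apr 18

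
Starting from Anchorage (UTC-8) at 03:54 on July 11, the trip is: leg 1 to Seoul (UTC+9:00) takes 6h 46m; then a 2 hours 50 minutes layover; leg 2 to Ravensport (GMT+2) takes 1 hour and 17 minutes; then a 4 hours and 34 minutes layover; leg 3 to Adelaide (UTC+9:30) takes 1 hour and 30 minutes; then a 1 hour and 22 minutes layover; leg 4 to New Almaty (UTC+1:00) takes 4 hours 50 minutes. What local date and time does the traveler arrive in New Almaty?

Convert departure to UTC: 03:54 + 8:00 = 11:54 UTC on Jul 11.
Add 6 hours 46 minutes leg 1 → 18:40 UTC.
Add 2 hours and 50 minutes layover in Seoul → 21:30 UTC.
Add 1 hour and 17 minutes leg 2 → 22:47 UTC.
Add 4 hours 34 minutes layover in Ravensport → 03:21 UTC (Jul 12).
Add 1 hour and 30 minutes leg 3 → 04:51 UTC.
Add 1 hour and 22 minutes layover in Adelaide → 06:13 UTC.
Add 4 hours 50 minutes leg 4 → 11:03 UTC.
New Almaty is UTC+1:00, so local arrival = 11:03 + 1:00 = 12:03 on Jul 12.

12:03 on Jul 12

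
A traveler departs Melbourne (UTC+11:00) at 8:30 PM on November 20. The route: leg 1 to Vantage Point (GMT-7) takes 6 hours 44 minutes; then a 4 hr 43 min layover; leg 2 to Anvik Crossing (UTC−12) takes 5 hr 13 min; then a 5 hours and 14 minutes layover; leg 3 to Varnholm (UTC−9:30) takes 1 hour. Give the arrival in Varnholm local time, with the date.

10:54 PM on November 20

Convert departure to UTC: 8:30 PM − 11:00 = 9:30 AM UTC on Nov 20.
Add 6 hours 44 minutes leg 1 → 4:14 PM UTC.
Add 4 hours 43 minutes layover in Vantage Point → 8:57 PM UTC.
Add 5 hours 13 minutes leg 2 → 2:10 AM UTC (Nov 21).
Add 5 hours and 14 minutes layover in Anvik Crossing → 7:24 AM UTC.
Add 1 hour leg 3 → 8:24 AM UTC.
Varnholm is UTC−9:30, so local arrival = 8:24 AM − 9:30 = 10:54 PM on Nov 20.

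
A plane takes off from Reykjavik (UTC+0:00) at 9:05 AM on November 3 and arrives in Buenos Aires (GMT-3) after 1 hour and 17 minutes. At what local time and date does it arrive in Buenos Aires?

Reykjavik is at UTC+0, so departure is already 9:05 AM UTC on Nov 3.
Add 1 hour and 17 minutes travel time → 10:22 AM UTC.
Buenos Aires is UTC−3:00, so local arrival = 10:22 AM − 3:00 = 7:22 AM on Nov 3.

7:22 AM on Nov 3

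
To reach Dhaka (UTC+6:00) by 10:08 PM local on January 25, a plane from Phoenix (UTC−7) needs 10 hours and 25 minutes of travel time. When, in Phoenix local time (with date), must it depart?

10:43 PM on Jan 24

Target arrival in UTC: 10:08 PM − 6:00 = 4:08 PM on Jan 25.
Subtract 10 hours and 25 minutes → departure 5:43 AM UTC on Jan 25.
Phoenix is UTC−7:00: 5:43 AM − 7:00 = 10:43 PM on Jan 24.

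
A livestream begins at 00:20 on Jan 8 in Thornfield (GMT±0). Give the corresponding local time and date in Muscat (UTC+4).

04:20 on January 8

Thornfield is UTC+0 so that is 00:20 UTC.
Muscat is UTC+4:00: 00:20 + 4:00 = 04:20 on Jan 8.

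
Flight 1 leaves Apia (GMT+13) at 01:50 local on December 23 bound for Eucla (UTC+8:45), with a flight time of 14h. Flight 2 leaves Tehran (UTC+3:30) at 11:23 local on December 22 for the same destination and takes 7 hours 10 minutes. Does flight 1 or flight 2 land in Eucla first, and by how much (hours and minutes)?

the second, by 11 hours 47 minutes

Flight 1 in UTC: 01:50 − 13:00 = 12:50 on Dec 22.
+14 hours → arrive 02:50 UTC on Dec 23.
Flight 2 in UTC: 11:23 − 3:30 = 07:53 on Dec 22.
+7 hours 10 minutes → arrive 15:03 UTC on Dec 22.
Flight 2 lands earlier by 11 hours 47 minutes.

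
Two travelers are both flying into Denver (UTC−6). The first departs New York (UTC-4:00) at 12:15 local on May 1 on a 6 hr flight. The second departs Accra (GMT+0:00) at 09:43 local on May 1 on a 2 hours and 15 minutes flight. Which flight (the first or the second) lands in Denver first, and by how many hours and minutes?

Flight 1 in UTC: 12:15 + 4:00 = 16:15 on May 1.
+6 hours → arrive 22:15 UTC on May 1.
Flight 2 departs at 09:43 UTC (May 1).
+2 hours 15 minutes → arrive 11:58 UTC on May 1.
Flight 2 lands earlier by 10 hours 17 minutes.

the second, by 10 hours 17 minutes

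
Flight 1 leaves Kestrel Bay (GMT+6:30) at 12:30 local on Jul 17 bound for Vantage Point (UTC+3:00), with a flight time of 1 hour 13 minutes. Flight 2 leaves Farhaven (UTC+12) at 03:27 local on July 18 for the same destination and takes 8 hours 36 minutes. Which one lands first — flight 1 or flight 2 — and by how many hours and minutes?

Flight 1 in UTC: 12:30 − 6:30 = 06:00 on Jul 17.
+1 hour 13 minutes → arrive 07:13 UTC on Jul 17.
Flight 2 in UTC: 03:27 − 12:00 = 15:27 on Jul 17.
+8 hours 36 minutes → arrive 00:03 UTC on Jul 18.
Flight 1 lands earlier by 16 hours 50 minutes.

the first, by 16 hours 50 minutes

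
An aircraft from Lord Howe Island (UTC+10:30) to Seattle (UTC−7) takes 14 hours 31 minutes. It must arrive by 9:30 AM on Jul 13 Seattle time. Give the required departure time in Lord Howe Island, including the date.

Target arrival in UTC: 9:30 AM + 7:00 = 4:30 PM on Jul 13.
Subtract 14 hours and 31 minutes → departure 1:59 AM UTC on Jul 13.
Lord Howe Island is UTC+10:30: 1:59 AM + 10:30 = 12:29 PM on Jul 13.

12:29 PM on July 13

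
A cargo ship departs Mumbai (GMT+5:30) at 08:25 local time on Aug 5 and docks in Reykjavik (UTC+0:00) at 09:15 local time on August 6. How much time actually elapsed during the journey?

30 hours 20 minutes

Departure in UTC: 08:25 − 5:30 = 02:55 on Aug 5.
Arrival is already UTC: 09:15 on Aug 6.
Elapsed = 09:15 − 02:55 (+1 day) = 30 hours 20 minutes.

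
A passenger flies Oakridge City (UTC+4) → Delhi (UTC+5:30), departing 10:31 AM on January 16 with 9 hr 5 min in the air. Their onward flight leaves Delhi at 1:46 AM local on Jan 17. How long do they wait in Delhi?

Convert departure to UTC: 10:31 AM − 4:00 = 6:31 AM UTC on Jan 16.
Add 9 hours and 5 minutes flight time → 3:36 PM UTC.
Delhi is UTC+5:30, so local arrival = 3:36 PM + 5:30 = 9:06 PM on Jan 16.
Layover = 1:46 AM − 9:06 PM (+1 day) = 4 hours 40 minutes.

4 hours 40 minutes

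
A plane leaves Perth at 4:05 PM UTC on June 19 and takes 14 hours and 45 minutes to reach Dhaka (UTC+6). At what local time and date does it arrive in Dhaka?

Departure is given in UTC: 4:05 PM on Jun 19.
Add 14 hours 45 minutes → 6:50 AM UTC (Jun 20).
Dhaka is UTC+6:00: 6:50 AM + 6:00 = 12:50 PM on Jun 20.

12:50 PM on June 20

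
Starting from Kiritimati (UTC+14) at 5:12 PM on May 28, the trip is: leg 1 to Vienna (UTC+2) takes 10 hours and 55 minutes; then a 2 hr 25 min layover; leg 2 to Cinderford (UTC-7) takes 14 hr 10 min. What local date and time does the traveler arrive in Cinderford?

11:42 PM on May 28

Convert departure to UTC: 5:12 PM − 14:00 = 3:12 AM UTC on May 28.
Add 10 hours 55 minutes leg 1 → 2:07 PM UTC.
Add 2 hours and 25 minutes layover in Vienna → 4:32 PM UTC.
Add 14 hours and 10 minutes leg 2 → 6:42 AM UTC (May 29).
Cinderford is UTC−7:00, so local arrival = 6:42 AM − 7:00 = 11:42 PM on May 28.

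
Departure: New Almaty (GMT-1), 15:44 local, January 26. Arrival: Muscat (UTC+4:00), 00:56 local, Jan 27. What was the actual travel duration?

4 hours 12 minutes

Muscat is 5:00 ahead of New Almaty.
Clock-face elapsed time (ignoring zones) is 9 hours 12 minutes.
Actual elapsed = 9 hours 12 minutes − 5:00 = 4 hours 12 minutes.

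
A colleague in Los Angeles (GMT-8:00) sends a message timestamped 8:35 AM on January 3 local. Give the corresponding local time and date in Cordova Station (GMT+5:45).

In UTC: 8:35 AM + 8:00 = 4:35 PM on Jan 3.
Cordova Station is UTC+5:45: 4:35 PM + 5:45 = 10:20 PM on Jan 3.

10:20 PM on January 3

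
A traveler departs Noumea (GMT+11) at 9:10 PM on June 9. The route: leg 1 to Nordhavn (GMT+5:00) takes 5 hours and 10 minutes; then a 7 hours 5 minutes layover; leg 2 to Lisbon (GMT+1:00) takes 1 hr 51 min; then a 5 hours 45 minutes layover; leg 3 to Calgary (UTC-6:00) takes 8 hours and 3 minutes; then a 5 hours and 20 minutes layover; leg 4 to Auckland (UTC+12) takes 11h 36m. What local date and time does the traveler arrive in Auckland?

7:00 PM on June 11

Convert departure to UTC: 9:10 PM − 11:00 = 10:10 AM UTC on Jun 9.
Add 5 hours and 10 minutes leg 1 → 3:20 PM UTC.
Add 7 hours and 5 minutes layover in Nordhavn → 10:25 PM UTC.
Add 1 hour and 51 minutes leg 2 → 12:16 AM UTC (Jun 10).
Add 5 hours and 45 minutes layover in Lisbon → 6:01 AM UTC.
Add 8 hours and 3 minutes leg 3 → 2:04 PM UTC.
Add 5 hours 20 minutes layover in Calgary → 7:24 PM UTC.
Add 11 hours and 36 minutes leg 4 → 7:00 AM UTC (Jun 11).
Auckland is UTC+12:00, so local arrival = 7:00 AM + 12:00 = 7:00 PM on Jun 11.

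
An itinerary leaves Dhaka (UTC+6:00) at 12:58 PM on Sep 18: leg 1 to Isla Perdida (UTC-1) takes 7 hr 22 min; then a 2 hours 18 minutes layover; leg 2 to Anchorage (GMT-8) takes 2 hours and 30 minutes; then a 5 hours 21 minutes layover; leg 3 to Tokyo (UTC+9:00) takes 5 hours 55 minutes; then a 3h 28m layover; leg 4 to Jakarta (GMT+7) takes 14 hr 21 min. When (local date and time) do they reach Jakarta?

7:13 AM on Sep 20

Convert departure to UTC: 12:58 PM − 6:00 = 6:58 AM UTC on Sep 18.
Add 7 hours 22 minutes leg 1 → 2:20 PM UTC.
Add 2 hours 18 minutes layover in Isla Perdida → 4:38 PM UTC.
Add 2 hours and 30 minutes leg 2 → 7:08 PM UTC.
Add 5 hours and 21 minutes layover in Anchorage → 12:29 AM UTC (Sep 19).
Add 5 hours and 55 minutes leg 3 → 6:24 AM UTC.
Add 3 hours 28 minutes layover in Tokyo → 9:52 AM UTC.
Add 14 hours 21 minutes leg 4 → 12:13 AM UTC (Sep 20).
Jakarta is UTC+7:00, so local arrival = 12:13 AM + 7:00 = 7:13 AM on Sep 20.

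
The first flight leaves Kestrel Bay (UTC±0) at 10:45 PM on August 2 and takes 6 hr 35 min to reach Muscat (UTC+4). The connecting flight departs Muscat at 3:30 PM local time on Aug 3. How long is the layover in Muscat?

6 hours 10 minutes

Kestrel Bay is at UTC+0, so departure is already 10:45 PM UTC on Aug 2.
Add 6 hours and 35 minutes flight time → 5:20 AM UTC (Aug 3).
Muscat is UTC+4:00, so local arrival = 5:20 AM + 4:00 = 9:20 AM on Aug 3.
Layover = 3:30 PM − 9:20 AM = 6 hours 10 minutes.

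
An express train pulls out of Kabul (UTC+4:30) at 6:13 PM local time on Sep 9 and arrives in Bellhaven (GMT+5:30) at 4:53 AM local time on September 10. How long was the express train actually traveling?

Departure in UTC: 6:13 PM − 4:30 = 1:43 PM on Sep 9.
Arrival in UTC: 4:53 AM − 5:30 = 11:23 PM on Sep 9.
Elapsed = 11:23 PM − 1:43 PM = 9 hours 40 minutes.

9 hours 40 minutes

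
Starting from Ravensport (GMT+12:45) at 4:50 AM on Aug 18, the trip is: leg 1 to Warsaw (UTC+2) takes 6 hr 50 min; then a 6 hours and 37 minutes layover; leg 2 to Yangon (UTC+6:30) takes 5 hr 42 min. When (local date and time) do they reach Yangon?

5:44 PM on August 18

Convert departure to UTC: 4:50 AM − 12:45 = 4:05 PM UTC on Aug 17.
Add 6 hours and 50 minutes leg 1 → 10:55 PM UTC.
Add 6 hours 37 minutes layover in Warsaw → 5:32 AM UTC (Aug 18).
Add 5 hours 42 minutes leg 2 → 11:14 AM UTC.
Yangon is UTC+6:30, so local arrival = 11:14 AM + 6:30 = 5:44 PM on Aug 18.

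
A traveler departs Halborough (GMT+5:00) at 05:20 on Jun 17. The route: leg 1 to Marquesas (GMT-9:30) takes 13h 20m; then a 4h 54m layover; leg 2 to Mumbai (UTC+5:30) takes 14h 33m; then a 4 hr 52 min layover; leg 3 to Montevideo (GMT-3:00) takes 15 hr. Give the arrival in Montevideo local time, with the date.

01:59 on Jun 19

Convert departure to UTC: 05:20 − 5:00 = 00:20 UTC on Jun 17.
Add 13 hours and 20 minutes leg 1 → 13:40 UTC.
Add 4 hours 54 minutes layover in Marquesas → 18:34 UTC.
Add 14 hours and 33 minutes leg 2 → 09:07 UTC (Jun 18).
Add 4 hours and 52 minutes layover in Mumbai → 13:59 UTC.
Add 15 hours leg 3 → 04:59 UTC (Jun 19).
Montevideo is UTC−3:00, so local arrival = 04:59 − 3:00 = 01:59 on Jun 19.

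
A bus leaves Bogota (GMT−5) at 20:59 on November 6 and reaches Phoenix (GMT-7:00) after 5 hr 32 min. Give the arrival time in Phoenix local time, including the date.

Convert departure to UTC: 20:59 + 5:00 = 01:59 UTC on Nov 7.
Add 5 hours and 32 minutes travel time → 07:31 UTC.
Phoenix is UTC−7:00, so local arrival = 07:31 − 7:00 = 00:31 on Nov 7.

00:31 on November 7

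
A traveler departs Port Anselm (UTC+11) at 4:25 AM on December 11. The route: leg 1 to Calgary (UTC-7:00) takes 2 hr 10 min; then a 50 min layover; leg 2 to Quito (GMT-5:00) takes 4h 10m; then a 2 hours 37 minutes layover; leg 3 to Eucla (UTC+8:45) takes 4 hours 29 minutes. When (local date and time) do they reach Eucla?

4:26 PM on December 11

Convert departure to UTC: 4:25 AM − 11:00 = 5:25 PM UTC on Dec 10.
Add 2 hours and 10 minutes leg 1 → 7:35 PM UTC.
Add 50 minutes layover in Calgary → 8:25 PM UTC.
Add 4 hours and 10 minutes leg 2 → 12:35 AM UTC (Dec 11).
Add 2 hours and 37 minutes layover in Quito → 3:12 AM UTC.
Add 4 hours 29 minutes leg 3 → 7:41 AM UTC.
Eucla is UTC+8:45, so local arrival = 7:41 AM + 8:45 = 4:26 PM on Dec 11.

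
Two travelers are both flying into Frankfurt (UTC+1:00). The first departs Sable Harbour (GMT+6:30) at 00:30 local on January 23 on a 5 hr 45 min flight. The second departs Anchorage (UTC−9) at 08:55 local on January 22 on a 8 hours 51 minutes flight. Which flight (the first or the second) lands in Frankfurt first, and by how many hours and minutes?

the first, by 3 hours 1 minute

Flight 1 in UTC: 00:30 − 6:30 = 18:00 on Jan 22.
+5 hours 45 minutes → arrive 23:45 UTC on Jan 22.
Flight 2 in UTC: 08:55 + 9:00 = 17:55 on Jan 22.
+8 hours and 51 minutes → arrive 02:46 UTC on Jan 23.
Flight 1 lands earlier by 3 hours 1 minute.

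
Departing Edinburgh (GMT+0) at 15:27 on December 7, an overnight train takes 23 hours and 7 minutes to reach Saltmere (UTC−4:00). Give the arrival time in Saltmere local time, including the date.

10:34 on December 8

Edinburgh is at UTC+0, so departure is already 15:27 UTC on Dec 7.
Add 23 hours 7 minutes travel time → 14:34 UTC (Dec 8).
Saltmere is UTC−4:00, so local arrival = 14:34 − 4:00 = 10:34 on Dec 8.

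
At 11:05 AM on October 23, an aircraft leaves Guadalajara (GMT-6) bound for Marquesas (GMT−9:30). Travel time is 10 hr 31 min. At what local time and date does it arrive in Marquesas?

Convert departure to UTC: 11:05 AM + 6:00 = 5:05 PM UTC on Oct 23.
Add 10 hours 31 minutes travel time → 3:36 AM UTC (Oct 24).
Marquesas is UTC−9:30, so local arrival = 3:36 AM − 9:30 = 6:06 PM on Oct 23.

6:06 PM on Oct 23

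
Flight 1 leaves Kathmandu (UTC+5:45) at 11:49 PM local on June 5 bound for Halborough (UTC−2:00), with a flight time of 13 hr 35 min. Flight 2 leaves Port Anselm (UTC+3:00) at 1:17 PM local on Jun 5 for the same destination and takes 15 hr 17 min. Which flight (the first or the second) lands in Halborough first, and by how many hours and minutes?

Flight 1 in UTC: 11:49 PM − 5:45 = 6:04 PM on Jun 5.
+13 hours and 35 minutes → arrive 7:39 AM UTC on Jun 6.
Flight 2 in UTC: 1:17 PM − 3:00 = 10:17 AM on Jun 5.
+15 hours 17 minutes → arrive 1:34 AM UTC on Jun 6.
Flight 2 lands earlier by 6 hours 5 minutes.

the second, by 6 hours 5 minutes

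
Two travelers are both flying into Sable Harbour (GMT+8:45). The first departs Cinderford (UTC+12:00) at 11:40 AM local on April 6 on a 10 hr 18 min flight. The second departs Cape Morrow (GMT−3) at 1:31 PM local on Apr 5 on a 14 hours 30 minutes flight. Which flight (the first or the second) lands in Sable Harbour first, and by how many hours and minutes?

Flight 1 in UTC: 11:40 AM − 12:00 = 11:40 PM on Apr 5.
+10 hours 18 minutes → arrive 9:58 AM UTC on Apr 6.
Flight 2 in UTC: 1:31 PM + 3:00 = 4:31 PM on Apr 5.
+14 hours 30 minutes → arrive 7:01 AM UTC on Apr 6.
Flight 2 lands earlier by 2 hours 57 minutes.

the second, by 2 hours 57 minutes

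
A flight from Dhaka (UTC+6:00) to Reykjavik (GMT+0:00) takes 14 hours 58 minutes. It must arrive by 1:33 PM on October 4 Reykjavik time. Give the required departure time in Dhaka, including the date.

4:35 AM on Oct 4

Target arrival is already UTC: 1:33 PM on Oct 4.
Subtract 14 hours and 58 minutes → departure 10:35 PM UTC on Oct 3.
Dhaka is UTC+6:00: 10:35 PM + 6:00 = 4:35 AM on Oct 4.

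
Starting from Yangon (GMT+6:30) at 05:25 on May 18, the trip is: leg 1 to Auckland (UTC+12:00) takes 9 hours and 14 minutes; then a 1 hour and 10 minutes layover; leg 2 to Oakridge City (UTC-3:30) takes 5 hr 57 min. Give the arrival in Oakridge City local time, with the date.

11:46 on May 18

Convert departure to UTC: 05:25 − 6:30 = 22:55 UTC on May 17.
Add 9 hours and 14 minutes leg 1 → 08:09 UTC (May 18).
Add 1 hour 10 minutes layover in Auckland → 09:19 UTC.
Add 5 hours 57 minutes leg 2 → 15:16 UTC.
Oakridge City is UTC−3:30, so local arrival = 15:16 − 3:30 = 11:46 on May 18.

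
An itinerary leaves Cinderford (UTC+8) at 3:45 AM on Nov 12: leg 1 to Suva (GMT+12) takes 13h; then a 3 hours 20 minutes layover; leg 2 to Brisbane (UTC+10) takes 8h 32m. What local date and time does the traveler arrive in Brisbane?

Convert departure to UTC: 3:45 AM − 8:00 = 7:45 PM UTC on Nov 11.
Add 13 hours leg 1 → 8:45 AM UTC (Nov 12).
Add 3 hours and 20 minutes layover in Suva → 12:05 PM UTC.
Add 8 hours 32 minutes leg 2 → 8:37 PM UTC.
Brisbane is UTC+10:00, so local arrival = 8:37 PM + 10:00 = 6:37 AM on Nov 13.

6:37 AM on November 13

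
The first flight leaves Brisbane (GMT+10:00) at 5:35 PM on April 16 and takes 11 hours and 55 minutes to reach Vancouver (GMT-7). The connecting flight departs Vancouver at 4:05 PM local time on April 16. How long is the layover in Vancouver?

Convert departure to UTC: 5:35 PM − 10:00 = 7:35 AM UTC on Apr 16.
Add 11 hours and 55 minutes flight time → 7:30 PM UTC.
Vancouver is UTC−7:00, so local arrival = 7:30 PM − 7:00 = 12:30 PM on Apr 16.
Layover = 4:05 PM − 12:30 PM = 3 hours 35 minutes.

3 hours 35 minutes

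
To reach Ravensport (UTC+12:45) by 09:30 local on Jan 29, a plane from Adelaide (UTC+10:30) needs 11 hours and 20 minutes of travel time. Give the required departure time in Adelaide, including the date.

Target arrival in UTC: 09:30 − 12:45 = 20:45 on Jan 28.
Subtract 11 hours 20 minutes → departure 09:25 UTC on Jan 28.
Adelaide is UTC+10:30: 09:25 + 10:30 = 19:55 on Jan 28.

19:55 on January 28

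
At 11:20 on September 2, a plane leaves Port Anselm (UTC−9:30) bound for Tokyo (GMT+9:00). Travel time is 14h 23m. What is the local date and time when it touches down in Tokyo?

20:13 on September 3

Tokyo is 18:30 ahead of Port Anselm.
After 14 hours and 23 minutes it is 01:43 (Sep 3) in Port Anselm.
Shift by the zone difference: 01:43 + 18:30 = 20:13 on Sep 3 in Tokyo.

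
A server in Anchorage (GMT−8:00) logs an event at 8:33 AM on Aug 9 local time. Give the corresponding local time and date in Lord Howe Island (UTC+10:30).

In UTC: 8:33 AM + 8:00 = 4:33 PM on Aug 9.
Lord Howe Island is UTC+10:30: 4:33 PM + 10:30 = 3:03 AM on Aug 10.

3:03 AM on August 10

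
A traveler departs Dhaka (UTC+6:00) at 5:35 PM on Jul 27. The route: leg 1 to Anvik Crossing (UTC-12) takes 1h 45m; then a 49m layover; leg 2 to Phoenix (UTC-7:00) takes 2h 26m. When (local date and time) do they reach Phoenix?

9:35 AM on Jul 27

Convert departure to UTC: 5:35 PM − 6:00 = 11:35 AM UTC on Jul 27.
Add 1 hour and 45 minutes leg 1 → 1:20 PM UTC.
Add 49 minutes layover in Anvik Crossing → 2:09 PM UTC.
Add 2 hours 26 minutes leg 2 → 4:35 PM UTC.
Phoenix is UTC−7:00, so local arrival = 4:35 PM − 7:00 = 9:35 AM on Jul 27.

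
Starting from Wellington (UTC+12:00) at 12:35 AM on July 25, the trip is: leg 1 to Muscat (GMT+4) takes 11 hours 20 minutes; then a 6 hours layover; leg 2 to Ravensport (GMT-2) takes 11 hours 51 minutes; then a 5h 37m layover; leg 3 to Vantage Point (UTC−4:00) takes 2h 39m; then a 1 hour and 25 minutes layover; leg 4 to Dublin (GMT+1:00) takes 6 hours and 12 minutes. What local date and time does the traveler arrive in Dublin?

10:39 AM on July 26

Convert departure to UTC: 12:35 AM − 12:00 = 12:35 PM UTC on Jul 24.
Add 11 hours and 20 minutes leg 1 → 11:55 PM UTC.
Add 6 hours layover in Muscat → 5:55 AM UTC (Jul 25).
Add 11 hours 51 minutes leg 2 → 5:46 PM UTC.
Add 5 hours 37 minutes layover in Ravensport → 11:23 PM UTC.
Add 2 hours and 39 minutes leg 3 → 2:02 AM UTC (Jul 26).
Add 1 hour 25 minutes layover in Vantage Point → 3:27 AM UTC.
Add 6 hours 12 minutes leg 4 → 9:39 AM UTC.
Dublin is UTC+1:00, so local arrival = 9:39 AM + 1:00 = 10:39 AM on Jul 26.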